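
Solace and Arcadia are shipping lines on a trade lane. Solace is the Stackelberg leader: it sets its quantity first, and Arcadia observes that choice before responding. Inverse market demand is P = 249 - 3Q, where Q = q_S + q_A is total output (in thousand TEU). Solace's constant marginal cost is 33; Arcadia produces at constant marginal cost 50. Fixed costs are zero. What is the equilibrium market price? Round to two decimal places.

Solve by backward induction. Given q_S, the follower Arcadia maximises π_A = (249 - 3q_S - 3q_A)q_A - 50q_A.
Setting the follower's marginal profit to zero, 199 - 3q_S - 6q_A = 0, i.e. q_A = (199 - 3q_S)/6.
The leader anticipates this reaction. Substituting into P = 249 - 3Q gives P = 299/2 - (3/2)q_S, so π_S = (299/2 - (3/2)q_S)q_S - 33q_S.
The leader's first-order condition 233/2 - 3q_S = 0 yields q_S = 233/6.
Then q_A = (199 - 3·(233/6))/6 = 55/4.
Total output Q = 631/12, so price P = 249 - 3·(631/12) = 365/4.

91.25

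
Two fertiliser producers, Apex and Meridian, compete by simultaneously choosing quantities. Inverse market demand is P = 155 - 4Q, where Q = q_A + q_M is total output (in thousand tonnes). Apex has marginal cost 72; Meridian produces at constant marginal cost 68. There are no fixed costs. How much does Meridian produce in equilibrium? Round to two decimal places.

7.58

Apex's profit: π_A = (155 - 4Q)q_A - (72q_A). Setting ∂π_A/∂q_A = 0: 83 - 8q_A - 4(q_M) = 0.
Meridian's profit: π_M = (155 - 4Q)q_M - (68q_M). Setting ∂π_M/∂q_M = 0: 87 - 8q_M - 4(q_A) = 0.
Rearranging gives the reaction functions q_A = (83 - 4q_M)/8 and q_M = (87 - 4q_A)/8.
Solving the pair: q_A = 79/12, q_M = 91/12.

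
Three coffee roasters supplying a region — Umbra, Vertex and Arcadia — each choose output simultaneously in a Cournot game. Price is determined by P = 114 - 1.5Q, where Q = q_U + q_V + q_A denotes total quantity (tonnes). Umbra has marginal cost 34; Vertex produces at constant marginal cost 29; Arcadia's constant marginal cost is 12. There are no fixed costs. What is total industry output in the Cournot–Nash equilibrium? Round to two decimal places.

44.50

Umbra's profit: π_U = (114 - 1.5Q)q_U - (34q_U). Setting ∂π_U/∂q_U = 0: 80 - 3q_U - (3/2)(q_V + q_A) = 0.
Vertex's first-order condition: 85 - 3q_V - (3/2)(q_U + q_A) = 0.
Arcadia's profit: π_A = (114 - 1.5Q)q_A - (12q_A). Setting ∂π_A/∂q_A = 0: 102 - 3q_A - (3/2)(q_U + q_V) = 0.
Summing all 3 equations gives 267 − 6Q = 0, hence Q = 89/2.
Back-substituting: q_U = (80 − 267/4)/(3/2) = 53/6, q_V = (85 − 267/4)/(3/2) = 73/6, q_A = (102 − 267/4)/(3/2) = 47/2.
Total output Q = 53/6 + 73/6 + 47/2 = 89/2.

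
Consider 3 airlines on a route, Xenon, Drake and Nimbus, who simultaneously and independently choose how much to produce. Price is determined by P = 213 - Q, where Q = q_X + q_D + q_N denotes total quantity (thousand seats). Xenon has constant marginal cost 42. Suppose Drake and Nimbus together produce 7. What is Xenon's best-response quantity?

With rivals' combined output fixed at 7, Xenon's profit is π_X = (213 - 7 - q_X)q_X - (42q_X) = (206 - q_X)q_X - (42q_X).
∂π_X/∂q_X = 164 - 2q_X = 0, so q_X = 82.

82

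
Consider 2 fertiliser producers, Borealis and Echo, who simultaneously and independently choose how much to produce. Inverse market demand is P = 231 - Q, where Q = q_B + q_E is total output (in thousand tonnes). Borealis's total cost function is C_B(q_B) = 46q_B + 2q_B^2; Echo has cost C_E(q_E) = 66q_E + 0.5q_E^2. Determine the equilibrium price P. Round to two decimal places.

160.71

Borealis's profit: π_B = (231 - Q)q_B - (46q_B + 2q_B²). Setting ∂π_B/∂q_B = 0: 185 - 6q_B - (q_E) = 0.
Echo's profit: π_E = (231 - Q)q_E - (66q_E + (1/2)q_E²). Setting ∂π_E/∂q_E = 0: 165 - 3q_E - (q_B) = 0.
Rearranging gives the reaction functions q_B = (185 - q_E)/6 and q_E = (165 - q_B)/3.
Solving the pair: q_B = 390/17, q_E = 805/17.
Total output Q = 1195/17, so price P = 231 - 1195/17 = 160.7059.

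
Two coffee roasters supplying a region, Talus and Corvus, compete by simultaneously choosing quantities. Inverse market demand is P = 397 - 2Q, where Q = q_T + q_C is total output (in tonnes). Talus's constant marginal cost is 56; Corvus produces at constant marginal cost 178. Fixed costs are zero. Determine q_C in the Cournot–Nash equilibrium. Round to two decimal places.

Talus's profit: π_T = (397 - 2Q)q_T - (56q_T). Setting ∂π_T/∂q_T = 0: 341 - 4q_T - 2(q_C) = 0.
Corvus's profit: π_C = (397 - 2Q)q_C - (178q_C). Setting ∂π_C/∂q_C = 0: 219 - 4q_C - 2(q_T) = 0.
Best responses: q_T = (341 - 2q_C)/4, q_C = (219 - 2q_T)/4.
Solving the pair: q_T = 463/6, q_C = 97/6.

16.17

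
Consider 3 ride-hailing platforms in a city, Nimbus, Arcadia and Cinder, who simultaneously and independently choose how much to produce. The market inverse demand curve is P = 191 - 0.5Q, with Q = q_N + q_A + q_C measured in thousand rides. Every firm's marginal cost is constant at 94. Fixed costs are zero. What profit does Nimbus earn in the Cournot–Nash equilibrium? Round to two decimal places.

1176.13

Each firm earns π_i = (191 - 0.5Q)q_i - 94q_i.
Setting ∂π_i/∂q_i = 0 with rivals' quantities fixed: 97 - q_i - (1/2)·Σ_{j≠i} q_j = 0.
By symmetry each firm produces the same amount; substituting Σ_{j≠i} q_j = 2q_i yields q_i = 97/2.
Price P = 191 - (1/2)·(291/2) = 473/4.
Nimbus's profit: (473/4 - 94)·(97/2) = 1176.1250.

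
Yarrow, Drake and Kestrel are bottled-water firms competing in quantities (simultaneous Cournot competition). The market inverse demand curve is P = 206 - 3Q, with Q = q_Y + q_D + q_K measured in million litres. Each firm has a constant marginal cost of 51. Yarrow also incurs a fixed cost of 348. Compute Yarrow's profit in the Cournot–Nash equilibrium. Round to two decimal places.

152.52

Each firm earns π_i = (206 - 3Q)q_i - 51q_i.
Setting ∂π_i/∂q_i = 0 with rivals' quantities fixed: 155 - 6q_i - 3·Σ_{j≠i} q_j = 0.
By symmetry each firm produces the same amount; substituting Σ_{j≠i} q_j = 2q_i yields q_i = 155/12.
Price P = 206 - 3·(155/4) = 359/4.
Yarrow's profit: (359/4 - 51)·(155/12) - 348 = 152.5208.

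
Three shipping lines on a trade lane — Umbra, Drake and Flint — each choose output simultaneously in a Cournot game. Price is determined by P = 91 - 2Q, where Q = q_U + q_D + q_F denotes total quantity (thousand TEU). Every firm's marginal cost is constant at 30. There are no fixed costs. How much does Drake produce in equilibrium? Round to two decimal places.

A representative firm's profit is π_i = q_i(91 - 2Q) - 30q_i.
Setting ∂π_i/∂q_i = 0 with rivals' quantities fixed: 61 - 4q_i - 2·Σ_{j≠i} q_j = 0.
By symmetry each firm produces the same amount; substituting Σ_{j≠i} q_j = 2q_i yields q_i = 61/8.

7.63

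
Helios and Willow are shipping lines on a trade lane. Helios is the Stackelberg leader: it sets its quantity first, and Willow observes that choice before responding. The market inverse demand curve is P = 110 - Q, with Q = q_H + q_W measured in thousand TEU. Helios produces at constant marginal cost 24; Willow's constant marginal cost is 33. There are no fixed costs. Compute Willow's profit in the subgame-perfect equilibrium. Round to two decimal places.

217.56

Solve by backward induction. Given q_H, the follower Willow maximises π_W = (110 - q_H - q_W)q_W - 33q_W.
Follower FOC: 77 - q_H - 2q_W = 0, so q_W(q_H) = (77 - q_H)/2.
The leader anticipates this reaction. Substituting into P = 110 - Q gives P = 143/2 - (1/2)q_H, so π_H = (143/2 - (1/2)q_H)q_H - 24q_H.
Leader FOC: 95/2 - q_H = 0, so q_H = 95/2.
Then q_W = (77 - 95/2)/2 = 59/4.
Price P = 110 - 249/4 = 191/4.
Willow's profit: (191/4 - 33)·(59/4) = 217.5625.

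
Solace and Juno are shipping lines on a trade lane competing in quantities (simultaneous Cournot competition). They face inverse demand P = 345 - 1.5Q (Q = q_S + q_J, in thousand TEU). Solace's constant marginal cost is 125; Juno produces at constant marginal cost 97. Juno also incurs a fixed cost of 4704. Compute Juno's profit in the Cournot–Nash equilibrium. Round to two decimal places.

Solace's profit: π_S = (345 - 1.5Q)q_S - (125q_S). Setting ∂π_S/∂q_S = 0: 220 - 3q_S - (3/2)(q_J) = 0.
Juno's profit: π_J = (345 - 1.5Q)q_J - (97q_J). Setting ∂π_J/∂q_J = 0: 248 - 3q_J - (3/2)(q_S) = 0.
So q_S = (220 - (3/2)q_J)/3 and q_J = (248 - (3/2)q_S)/3.
Solving the pair: q_S = 128/3, q_J = 184/3.
Price P = 345 - (3/2)·104 = 189.
Juno's profit: (189 - 97)·(184/3) - 4704 = 938.6667.

938.67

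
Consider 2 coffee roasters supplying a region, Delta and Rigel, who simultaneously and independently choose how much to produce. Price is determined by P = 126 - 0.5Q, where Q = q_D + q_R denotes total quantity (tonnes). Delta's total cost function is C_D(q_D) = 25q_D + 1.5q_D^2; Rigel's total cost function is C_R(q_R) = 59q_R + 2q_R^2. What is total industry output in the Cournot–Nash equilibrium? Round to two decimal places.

Delta's profit: π_D = (126 - 0.5Q)q_D - (25q_D + (3/2)q_D²). Setting ∂π_D/∂q_D = 0: 101 - 4q_D - (1/2)(q_R) = 0.
Rigel's profit: π_R = (126 - 0.5Q)q_R - (59q_R + 2q_R²). Setting ∂π_R/∂q_R = 0: 67 - 5q_R - (1/2)(q_D) = 0.
Rearranging gives the reaction functions q_D = (101 - (1/2)q_R)/4 and q_R = (67 - (1/2)q_D)/5.
Solving the pair: q_D = 1886/79, q_R = 870/79.
Total output Q = 1886/79 + 870/79 = 34.8861.

34.89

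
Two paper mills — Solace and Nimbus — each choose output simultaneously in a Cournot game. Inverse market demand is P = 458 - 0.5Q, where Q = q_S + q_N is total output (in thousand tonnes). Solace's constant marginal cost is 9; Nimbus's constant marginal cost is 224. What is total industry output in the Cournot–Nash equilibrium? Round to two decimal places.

455.33

Solace's profit: π_S = (458 - 0.5Q)q_S - (9q_S). Setting ∂π_S/∂q_S = 0: 449 - q_S - (1/2)(q_N) = 0.
Nimbus's first-order condition: 234 - q_N - (1/2)(q_S) = 0.
Best responses: q_S = (449 - (1/2)q_N), q_N = (234 - (1/2)q_S).
Substituting one into the other gives q_S = 1328/3 and q_N = 38/3.
Total output Q = 1328/3 + 38/3 = 1366/3.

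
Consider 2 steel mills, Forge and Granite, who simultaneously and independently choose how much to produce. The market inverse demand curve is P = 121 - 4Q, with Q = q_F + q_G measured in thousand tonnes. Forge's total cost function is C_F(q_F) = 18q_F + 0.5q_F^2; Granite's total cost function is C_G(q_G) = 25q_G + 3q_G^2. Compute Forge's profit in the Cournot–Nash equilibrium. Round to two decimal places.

416.29

Forge's profit: π_F = (121 - 4Q)q_F - (18q_F + (1/2)q_F²). Setting ∂π_F/∂q_F = 0: 103 - 9q_F - 4(q_G) = 0.
Granite's first-order condition: 96 - 14q_G - 4(q_F) = 0.
Best responses: q_F = (103 - 4q_G)/9, q_G = (96 - 4q_F)/14.
Substituting one into the other gives q_F = 529/55 and q_G = 226/55.
Price P = 121 - 4·(151/11) = 727/11.
Forge's profit: (727/11)·(529/55) - 18·(529/55) - (1/2)(529/55)² = 416.2924.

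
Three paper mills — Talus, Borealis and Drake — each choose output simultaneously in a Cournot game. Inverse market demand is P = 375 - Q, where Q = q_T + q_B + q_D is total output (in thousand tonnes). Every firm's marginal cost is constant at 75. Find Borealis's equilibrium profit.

A representative firm's profit is π_i = q_i(375 - Q) - 75q_i.
First-order condition (treating rivals' output as given): 300 - 2q_i - Σ_{j≠i} q_j = 0.
By symmetry each firm produces the same amount; substituting Σ_{j≠i} q_j = 2q_i yields q_i = 300/4 = 75.
Price P = 375 - 225 = 150.
Borealis's profit: (150 - 75)·75 = 5625.

5625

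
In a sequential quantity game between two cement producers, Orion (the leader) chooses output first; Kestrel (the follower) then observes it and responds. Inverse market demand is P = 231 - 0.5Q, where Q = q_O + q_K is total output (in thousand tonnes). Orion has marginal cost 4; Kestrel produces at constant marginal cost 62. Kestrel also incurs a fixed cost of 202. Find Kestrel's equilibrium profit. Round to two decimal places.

149.13

The follower Kestrel best-responds to any q_O: π_K = (231 - 0.5Q)q_K - 62q_K.
Setting the follower's marginal profit to zero, 169 - (1/2)q_O - q_K = 0, i.e. q_K = (169 - (1/2)q_O).
The leader anticipates this reaction. Substituting into P = 231 - 0.5Q gives P = 293/2 - (1/4)q_O, so π_O = (293/2 - (1/4)q_O)q_O - 4q_O.
The leader's first-order condition 285/2 - (1/2)q_O = 0 yields q_O = 285.
Then q_K = (169 - (1/2)·285) = 53/2.
Price P = 231 - (1/2)·(623/2) = 301/4.
Kestrel's profit: (301/4 - 62)·(53/2) - 202 = 1193/8.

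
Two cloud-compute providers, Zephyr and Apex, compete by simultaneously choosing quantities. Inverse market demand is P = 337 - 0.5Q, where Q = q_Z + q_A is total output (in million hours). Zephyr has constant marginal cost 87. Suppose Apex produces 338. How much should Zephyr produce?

With the rival's output fixed at 338, Zephyr's profit is π_Z = (337 - (1/2)·338 - (1/2)q_Z)q_Z - (87q_Z) = (168 - (1/2)q_Z)q_Z - (87q_Z).
∂π_Z/∂q_Z = 81 - q_Z = 0, so q_Z = 81.

81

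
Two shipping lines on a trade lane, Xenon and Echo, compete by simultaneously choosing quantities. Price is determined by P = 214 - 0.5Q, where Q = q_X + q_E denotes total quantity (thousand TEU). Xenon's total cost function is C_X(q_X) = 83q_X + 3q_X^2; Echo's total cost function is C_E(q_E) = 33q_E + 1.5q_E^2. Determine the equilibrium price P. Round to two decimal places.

184.54

Xenon's profit: π_X = (214 - 0.5Q)q_X - (83q_X + 3q_X²). Setting ∂π_X/∂q_X = 0: 131 - 7q_X - (1/2)(q_E) = 0.
Echo's profit: π_E = (214 - 0.5Q)q_E - (33q_E + (3/2)q_E²). Setting ∂π_E/∂q_E = 0: 181 - 4q_E - (1/2)(q_X) = 0.
Best responses: q_X = (131 - (1/2)q_E)/7, q_E = (181 - (1/2)q_X)/4.
Substituting one into the other gives q_X = 578/37 and q_E = 1602/37.
Total output Q = 58.9189, so price P = 214 - (1/2)·58.9189 = 184.5405.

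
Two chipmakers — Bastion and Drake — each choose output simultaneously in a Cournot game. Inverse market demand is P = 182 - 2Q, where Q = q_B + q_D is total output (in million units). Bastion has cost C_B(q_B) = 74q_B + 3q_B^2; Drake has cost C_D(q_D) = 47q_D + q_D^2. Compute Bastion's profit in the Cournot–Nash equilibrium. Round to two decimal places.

227.81

Bastion's profit: π_B = (182 - 2Q)q_B - (74q_B + 3q_B²). Setting ∂π_B/∂q_B = 0: 108 - 10q_B - 2(q_D) = 0.
Drake's profit: π_D = (182 - 2Q)q_D - (47q_D + q_D²). Setting ∂π_D/∂q_D = 0: 135 - 6q_D - 2(q_B) = 0.
Best responses: q_B = (108 - 2q_D)/10, q_D = (135 - 2q_B)/6.
Substituting one into the other gives q_B = 27/4 and q_D = 81/4.
Price P = 182 - 2·27 = 128.
Bastion's profit: 128·(27/4) - 74·(27/4) - 3(27/4)² = 227.8125.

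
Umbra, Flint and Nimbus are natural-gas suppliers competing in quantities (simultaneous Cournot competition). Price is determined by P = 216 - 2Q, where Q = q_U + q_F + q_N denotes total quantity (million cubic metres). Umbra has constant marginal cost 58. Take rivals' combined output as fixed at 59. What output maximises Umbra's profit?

With rivals' combined output fixed at 59, Umbra's profit is π_U = (216 - 2·59 - 2q_U)q_U - (58q_U) = (98 - 2q_U)q_U - (58q_U).
∂π_U/∂q_U = 40 - 4q_U = 0, so q_U = 10.

10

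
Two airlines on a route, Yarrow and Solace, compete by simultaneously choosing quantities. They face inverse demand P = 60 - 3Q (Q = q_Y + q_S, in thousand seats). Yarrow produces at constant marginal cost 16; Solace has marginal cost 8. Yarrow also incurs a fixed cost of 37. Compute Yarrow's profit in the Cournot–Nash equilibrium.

Yarrow's profit: π_Y = (60 - 3Q)q_Y - (16q_Y). Setting ∂π_Y/∂q_Y = 0: 44 - 6q_Y - 3(q_S) = 0.
Solace's profit: π_S = (60 - 3Q)q_S - (8q_S). Setting ∂π_S/∂q_S = 0: 52 - 6q_S - 3(q_Y) = 0.
So q_Y = (44 - 3q_S)/6 and q_S = (52 - 3q_Y)/6.
Solving the pair: q_Y = 4, q_S = 20/3.
Price P = 60 - 3·(32/3) = 28.
Yarrow's profit: (28 - 16)·4 - 37 = 11.

11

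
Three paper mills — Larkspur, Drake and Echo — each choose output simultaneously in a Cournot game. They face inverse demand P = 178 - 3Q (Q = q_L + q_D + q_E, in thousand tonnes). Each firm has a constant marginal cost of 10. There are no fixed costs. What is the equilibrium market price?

52

Each firm earns π_i = (178 - 3Q)q_i - 10q_i.
Setting ∂π_i/∂q_i = 0 with rivals' quantities fixed: 168 - 6q_i - 3·Σ_{j≠i} q_j = 0.
With identical firms every q_j equals q_i, so Σ_{j≠i} q_j = 2q_i and 168 = 12q_i, giving q_i = 14.
Total output Q = 42, so price P = 178 - 3·42 = 52.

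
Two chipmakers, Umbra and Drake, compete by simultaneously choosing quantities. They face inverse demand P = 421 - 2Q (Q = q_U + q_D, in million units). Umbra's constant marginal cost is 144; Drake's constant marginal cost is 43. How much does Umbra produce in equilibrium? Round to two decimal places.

29.33

Umbra's profit: π_U = (421 - 2Q)q_U - (144q_U). Setting ∂π_U/∂q_U = 0: 277 - 4q_U - 2(q_D) = 0.
Drake's first-order condition: 378 - 4q_D - 2(q_U) = 0.
Best responses: q_U = (277 - 2q_D)/4, q_D = (378 - 2q_U)/4.
Substituting one into the other gives q_U = 88/3 and q_D = 479/6.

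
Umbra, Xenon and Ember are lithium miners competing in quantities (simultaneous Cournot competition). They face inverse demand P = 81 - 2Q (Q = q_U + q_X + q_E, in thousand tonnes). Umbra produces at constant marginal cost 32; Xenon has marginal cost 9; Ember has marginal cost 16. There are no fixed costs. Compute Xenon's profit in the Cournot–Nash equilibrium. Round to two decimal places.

Umbra's profit: π_U = (81 - 2Q)q_U - (32q_U). Setting ∂π_U/∂q_U = 0: 49 - 4q_U - 2(q_X + q_E) = 0.
Xenon's profit: π_X = (81 - 2Q)q_X - (9q_X). Setting ∂π_X/∂q_X = 0: 72 - 4q_X - 2(q_U + q_E) = 0.
Ember's profit: π_E = (81 - 2Q)q_E - (16q_E). Setting ∂π_E/∂q_E = 0: 65 - 4q_E - 2(q_U + q_X) = 0.
Summing all 3 equations gives 186 − 8Q = 0, hence Q = 93/4.
Back-substituting: q_U = (49 − 93/2)/2 = 5/4, q_X = (72 − 93/2)/2 = 51/4, q_E = (65 − 93/2)/2 = 37/4.
Price P = 81 - 2·(93/4) = 69/2.
Xenon's profit: (69/2 - 9)·(51/4) = 325.1250.

325.13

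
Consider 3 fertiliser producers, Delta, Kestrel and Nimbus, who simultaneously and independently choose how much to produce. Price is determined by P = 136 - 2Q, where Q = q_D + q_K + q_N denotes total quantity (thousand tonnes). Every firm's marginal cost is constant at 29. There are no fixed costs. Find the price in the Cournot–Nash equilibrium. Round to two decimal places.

Each firm earns π_i = (136 - 2Q)q_i - 29q_i.
First-order condition (treating rivals' output as given): 107 - 4q_i - 2·Σ_{j≠i} q_j = 0.
With identical firms every q_j equals q_i, so Σ_{j≠i} q_j = 2q_i and 107 = 8q_i, giving q_i = 107/8.
Total output Q = 321/8, so price P = 136 - 2·(321/8) = 223/4.

55.75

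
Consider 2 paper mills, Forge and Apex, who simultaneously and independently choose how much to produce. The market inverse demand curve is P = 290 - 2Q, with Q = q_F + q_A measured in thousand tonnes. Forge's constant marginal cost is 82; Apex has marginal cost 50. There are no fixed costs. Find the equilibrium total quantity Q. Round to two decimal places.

74.67

Forge's profit: π_F = (290 - 2Q)q_F - (82q_F). Setting ∂π_F/∂q_F = 0: 208 - 4q_F - 2(q_A) = 0.
Apex's profit: π_A = (290 - 2Q)q_A - (50q_A). Setting ∂π_A/∂q_A = 0: 240 - 4q_A - 2(q_F) = 0.
So q_F = (208 - 2q_A)/4 and q_A = (240 - 2q_F)/4.
Substituting one into the other gives q_F = 88/3 and q_A = 136/3.
Total output Q = 88/3 + 136/3 = 224/3.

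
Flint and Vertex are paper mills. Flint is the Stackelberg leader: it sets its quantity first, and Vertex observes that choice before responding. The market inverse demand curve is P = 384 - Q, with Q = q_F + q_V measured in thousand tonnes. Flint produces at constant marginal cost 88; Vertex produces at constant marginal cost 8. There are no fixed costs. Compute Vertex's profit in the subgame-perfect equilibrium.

Solve by backward induction. Given q_F, the follower Vertex maximises π_V = (384 - q_F - q_V)q_V - 8q_V.
∂π_V/∂q_V = 376 - q_F - 2q_V = 0 gives the reaction function q_V = (376 - q_F)/2.
The leader anticipates this reaction. Substituting into P = 384 - Q gives P = 196 - (1/2)q_F, so π_F = (196 - (1/2)q_F)q_F - 88q_F.
Leader FOC: 108 - q_F = 0, so q_F = 108.
Then q_V = (376 - 108)/2 = 134.
Price P = 384 - 242 = 142.
Vertex's profit: (142 - 8)·134 = 17956.

17956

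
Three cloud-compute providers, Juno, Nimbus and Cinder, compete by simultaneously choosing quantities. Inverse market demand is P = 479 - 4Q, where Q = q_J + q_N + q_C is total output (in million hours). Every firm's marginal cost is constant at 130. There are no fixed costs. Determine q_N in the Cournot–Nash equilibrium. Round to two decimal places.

Each firm earns π_i = (479 - 4Q)q_i - 130q_i.
Setting ∂π_i/∂q_i = 0 with rivals' quantities fixed: 349 - 8q_i - 4·Σ_{j≠i} q_j = 0.
By symmetry each firm produces the same amount; substituting Σ_{j≠i} q_j = 2q_i yields q_i = 349/16.

21.81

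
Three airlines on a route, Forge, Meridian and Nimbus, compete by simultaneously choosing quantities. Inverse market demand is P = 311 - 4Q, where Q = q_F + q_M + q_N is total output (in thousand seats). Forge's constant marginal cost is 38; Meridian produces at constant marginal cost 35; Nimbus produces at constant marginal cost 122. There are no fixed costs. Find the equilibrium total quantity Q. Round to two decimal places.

46.13

Forge's profit: π_F = (311 - 4Q)q_F - (38q_F). Setting ∂π_F/∂q_F = 0: 273 - 8q_F - 4(q_M + q_N) = 0.
Meridian's first-order condition: 276 - 8q_M - 4(q_F + q_N) = 0.
Nimbus's first-order condition: 189 - 8q_N - 4(q_F + q_M) = 0.
Adding the 3 conditions: 738 − 8Q − 8Q = 0, i.e. Q = 369/8.
Back-substituting: q_F = (273 − 369/2)/4 = 177/8, q_M = (276 − 369/2)/4 = 183/8, q_N = (189 − 369/2)/4 = 9/8.
Total output Q = 177/8 + 183/8 + 9/8 = 369/8.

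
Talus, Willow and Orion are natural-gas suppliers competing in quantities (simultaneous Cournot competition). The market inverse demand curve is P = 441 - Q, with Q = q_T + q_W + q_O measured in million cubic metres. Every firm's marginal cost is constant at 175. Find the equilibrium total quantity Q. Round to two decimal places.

Each firm earns π_i = (441 - Q)q_i - 175q_i.
Setting ∂π_i/∂q_i = 0 with rivals' quantities fixed: 266 - 2q_i - Σ_{j≠i} q_j = 0.
By symmetry each firm produces the same amount; substituting Σ_{j≠i} q_j = 2q_i yields q_i = 266/4 = 133/2.
Total output Q = 133/2 + 133/2 + 133/2 = 399/2.

199.50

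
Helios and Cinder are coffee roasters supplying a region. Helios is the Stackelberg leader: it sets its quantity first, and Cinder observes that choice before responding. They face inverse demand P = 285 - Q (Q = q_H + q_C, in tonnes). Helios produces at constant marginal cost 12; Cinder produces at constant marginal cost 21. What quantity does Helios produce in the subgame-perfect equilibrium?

The follower Cinder best-responds to any q_H: π_C = (285 - Q)q_C - 21q_C.
∂π_C/∂q_C = 264 - q_H - 2q_C = 0 gives the reaction function q_C = (264 - q_H)/2.
Helios substitutes q_C(q_H) into its own profit: π_H = q_H(285 - q_H - (264 - q_H)/2) - 12q_H = (153 - (1/2)q_H)q_H - 12q_H.
Maximising: ∂π_H/∂q_H = 141 - q_H = 0, giving q_H = 141.
Then q_C = (264 - 141)/2 = 123/2.

141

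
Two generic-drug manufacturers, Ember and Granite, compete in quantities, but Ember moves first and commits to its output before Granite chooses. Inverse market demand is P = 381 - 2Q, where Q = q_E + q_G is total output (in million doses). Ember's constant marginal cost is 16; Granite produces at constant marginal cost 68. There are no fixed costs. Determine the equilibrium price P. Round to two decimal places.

Solve by backward induction. Given q_E, the follower Granite maximises π_G = (381 - 2q_E - 2q_G)q_G - 68q_G.
Follower FOC: 313 - 2q_E - 4q_G = 0, so q_G(q_E) = (313 - 2q_E)/4.
Ember substitutes q_G(q_E) into its own profit: π_E = q_E(381 - 2q_E - (313 - 2q_E)/2) - 16q_E = (449/2 - q_E)q_E - 16q_E.
The leader's first-order condition 417/2 - 2q_E = 0 yields q_E = 417/4.
Then q_G = (313 - 2·(417/4))/4 = 209/8.
Total output Q = 1043/8, so price P = 381 - 2·(1043/8) = 481/4.

120.25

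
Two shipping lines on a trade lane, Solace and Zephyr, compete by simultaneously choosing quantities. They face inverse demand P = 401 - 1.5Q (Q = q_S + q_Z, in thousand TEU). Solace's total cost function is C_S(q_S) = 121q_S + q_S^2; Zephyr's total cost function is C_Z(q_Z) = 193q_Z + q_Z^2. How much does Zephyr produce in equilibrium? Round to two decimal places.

27.25

Solace's profit: π_S = (401 - 1.5Q)q_S - (121q_S + q_S²). Setting ∂π_S/∂q_S = 0: 280 - 5q_S - (3/2)(q_Z) = 0.
Zephyr's profit: π_Z = (401 - 1.5Q)q_Z - (193q_Z + q_Z²). Setting ∂π_Z/∂q_Z = 0: 208 - 5q_Z - (3/2)(q_S) = 0.
So q_S = (280 - (3/2)q_Z)/5 and q_Z = (208 - (3/2)q_S)/5.
Solving the pair: q_S = 47.8242, q_Z = 27.2527.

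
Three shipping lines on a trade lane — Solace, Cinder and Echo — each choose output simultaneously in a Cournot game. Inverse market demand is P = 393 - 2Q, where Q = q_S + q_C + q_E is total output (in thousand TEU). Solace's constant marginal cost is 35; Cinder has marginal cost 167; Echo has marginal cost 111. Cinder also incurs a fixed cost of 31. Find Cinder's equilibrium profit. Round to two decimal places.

Solace's profit: π_S = (393 - 2Q)q_S - (35q_S). Setting ∂π_S/∂q_S = 0: 358 - 4q_S - 2(q_C + q_E) = 0.
Cinder's first-order condition: 226 - 4q_C - 2(q_S + q_E) = 0.
Echo's profit: π_E = (393 - 2Q)q_E - (111q_E). Setting ∂π_E/∂q_E = 0: 282 - 4q_E - 2(q_S + q_C) = 0.
Adding the 3 first-order conditions: 866 − 8Q = 0, so Q = 433/4.
Back-substituting: q_S = (358 − 433/2)/2 = 283/4, q_C = (226 − 433/2)/2 = 19/4, q_E = (282 − 433/2)/2 = 131/4.
Price P = 393 - 2·(433/4) = 353/2.
Cinder's profit: (353/2 - 167)·(19/4) - 31 = 113/8.

14.13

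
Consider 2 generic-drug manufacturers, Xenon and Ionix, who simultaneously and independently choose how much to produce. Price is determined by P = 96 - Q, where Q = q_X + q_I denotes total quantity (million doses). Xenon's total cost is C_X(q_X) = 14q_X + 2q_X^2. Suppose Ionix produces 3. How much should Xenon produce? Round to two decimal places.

13.17

With the rival's output fixed at 3, Xenon's profit is π_X = (96 - 3 - q_X)q_X - (14q_X + 2q_X²) = (93 - q_X)q_X - (14q_X + 2q_X²).
∂π_X/∂q_X = 79 - 6q_X = 0, so q_X = 79/6.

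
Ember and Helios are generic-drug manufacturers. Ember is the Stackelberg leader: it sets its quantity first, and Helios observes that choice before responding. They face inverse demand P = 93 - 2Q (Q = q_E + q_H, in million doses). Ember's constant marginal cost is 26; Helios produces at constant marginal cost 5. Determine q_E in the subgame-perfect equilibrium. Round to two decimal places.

11.50

The follower Helios best-responds to any q_E: π_H = (93 - 2Q)q_H - 5q_H.
Follower FOC: 88 - 2q_E - 4q_H = 0, so q_H(q_E) = (88 - 2q_E)/4.
The leader anticipates this reaction. Substituting into P = 93 - 2Q gives P = 49 - q_E, so π_E = (49 - q_E)q_E - 26q_E.
Maximising: ∂π_E/∂q_E = 23 - 2q_E = 0, giving q_E = 23/2.
Then q_H = (88 - 2·(23/2))/4 = 65/4.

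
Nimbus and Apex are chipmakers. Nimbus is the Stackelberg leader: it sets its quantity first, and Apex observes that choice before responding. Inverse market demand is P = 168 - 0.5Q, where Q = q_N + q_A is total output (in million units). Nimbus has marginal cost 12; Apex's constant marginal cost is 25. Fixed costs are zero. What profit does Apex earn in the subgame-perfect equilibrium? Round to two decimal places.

1711.13

The follower Apex best-responds to any q_N: π_A = (168 - 0.5Q)q_A - 25q_A.
∂π_A/∂q_A = 143 - (1/2)q_N - q_A = 0 gives the reaction function q_A = (143 - (1/2)q_N).
Nimbus substitutes q_A(q_N) into its own profit: π_N = q_N(168 - (1/2)q_N - (143 - (1/2)q_N)/2) - 12q_N = (193/2 - (1/4)q_N)q_N - 12q_N.
Maximising: ∂π_N/∂q_N = 169/2 - (1/2)q_N = 0, giving q_N = 169.
Then q_A = (143 - (1/2)·169) = 117/2.
Price P = 168 - (1/2)·(455/2) = 217/4.
Apex's profit: (217/4 - 25)·(117/2) = 1711.1250.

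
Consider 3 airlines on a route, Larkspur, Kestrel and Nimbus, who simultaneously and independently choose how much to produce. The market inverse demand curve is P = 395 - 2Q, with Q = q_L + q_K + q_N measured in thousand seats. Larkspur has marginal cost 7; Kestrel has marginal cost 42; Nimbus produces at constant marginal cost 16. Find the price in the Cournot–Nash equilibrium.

Larkspur's profit: π_L = (395 - 2Q)q_L - (7q_L). Setting ∂π_L/∂q_L = 0: 388 - 4q_L - 2(q_K + q_N) = 0.
Kestrel's first-order condition: 353 - 4q_K - 2(q_L + q_N) = 0.
Nimbus's profit: π_N = (395 - 2Q)q_N - (16q_N). Setting ∂π_N/∂q_N = 0: 379 - 4q_N - 2(q_L + q_K) = 0.
Adding the 3 conditions: 1120 − 4Q − 4Q = 0, i.e. Q = 140.
Back-substituting: q_L = (388 − 280)/2 = 54, q_K = (353 − 280)/2 = 73/2, q_N = (379 − 280)/2 = 99/2.
Total output Q = 140, so price P = 395 - 2·140 = 115.

115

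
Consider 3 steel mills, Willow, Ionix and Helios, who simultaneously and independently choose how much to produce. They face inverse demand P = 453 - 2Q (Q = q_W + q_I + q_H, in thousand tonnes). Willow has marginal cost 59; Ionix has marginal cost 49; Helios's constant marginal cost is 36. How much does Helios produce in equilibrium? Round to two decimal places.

56.63

Willow's profit: π_W = (453 - 2Q)q_W - (59q_W). Setting ∂π_W/∂q_W = 0: 394 - 4q_W - 2(q_I + q_H) = 0.
Ionix's profit: π_I = (453 - 2Q)q_I - (49q_I). Setting ∂π_I/∂q_I = 0: 404 - 4q_I - 2(q_W + q_H) = 0.
Helios's profit: π_H = (453 - 2Q)q_H - (36q_H). Setting ∂π_H/∂q_H = 0: 417 - 4q_H - 2(q_W + q_I) = 0.
Summing all 3 equations gives 1215 − 8Q = 0, hence Q = 1215/8.
Back-substituting: q_W = (394 − 1215/4)/2 = 361/8, q_I = (404 − 1215/4)/2 = 401/8, q_H = (417 − 1215/4)/2 = 453/8.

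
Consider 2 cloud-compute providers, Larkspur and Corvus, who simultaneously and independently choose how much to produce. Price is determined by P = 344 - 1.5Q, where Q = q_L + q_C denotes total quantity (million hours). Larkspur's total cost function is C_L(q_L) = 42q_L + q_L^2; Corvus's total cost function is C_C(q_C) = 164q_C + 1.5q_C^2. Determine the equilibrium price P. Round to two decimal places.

236.49

Larkspur's profit: π_L = (344 - 1.5Q)q_L - (42q_L + q_L²). Setting ∂π_L/∂q_L = 0: 302 - 5q_L - (3/2)(q_C) = 0.
Corvus's profit: π_C = (344 - 1.5Q)q_C - (164q_C + (3/2)q_C²). Setting ∂π_C/∂q_C = 0: 180 - 6q_C - (3/2)(q_L) = 0.
Rearranging gives the reaction functions q_L = (302 - (3/2)q_C)/5 and q_C = (180 - (3/2)q_L)/6.
Solving the pair: q_L = 55.5676, q_C = 596/37.
Total output Q = 71.6757, so price P = 344 - (3/2)·71.6757 = 236.4865.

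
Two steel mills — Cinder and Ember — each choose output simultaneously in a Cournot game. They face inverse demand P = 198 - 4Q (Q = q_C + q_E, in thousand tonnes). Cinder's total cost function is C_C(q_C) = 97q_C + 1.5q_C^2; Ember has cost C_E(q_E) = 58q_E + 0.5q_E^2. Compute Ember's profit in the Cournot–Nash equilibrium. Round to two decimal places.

842.97

Cinder's profit: π_C = (198 - 4Q)q_C - (97q_C + (3/2)q_C²). Setting ∂π_C/∂q_C = 0: 101 - 11q_C - 4(q_E) = 0.
Ember's profit: π_E = (198 - 4Q)q_E - (58q_E + (1/2)q_E²). Setting ∂π_E/∂q_E = 0: 140 - 9q_E - 4(q_C) = 0.
So q_C = (101 - 4q_E)/11 and q_E = (140 - 4q_C)/9.
Substituting one into the other gives q_C = 349/83 and q_E = 1136/83.
Price P = 198 - 4·(1485/83) = 126.4337.
Ember's profit: 126.4337·(1136/83) - 58·(1136/83) - (1/2)(1136/83)² = 842.9717.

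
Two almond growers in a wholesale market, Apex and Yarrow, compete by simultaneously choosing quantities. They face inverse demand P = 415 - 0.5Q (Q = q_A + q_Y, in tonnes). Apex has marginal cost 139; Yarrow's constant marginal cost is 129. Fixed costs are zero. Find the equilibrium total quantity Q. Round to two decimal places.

Apex's profit: π_A = (415 - 0.5Q)q_A - (139q_A). Setting ∂π_A/∂q_A = 0: 276 - q_A - (1/2)(q_Y) = 0.
Yarrow's first-order condition: 286 - q_Y - (1/2)(q_A) = 0.
So q_A = (276 - (1/2)q_Y) and q_Y = (286 - (1/2)q_A).
Solving the pair: q_A = 532/3, q_Y = 592/3.
Total output Q = 532/3 + 592/3 = 1124/3.

374.67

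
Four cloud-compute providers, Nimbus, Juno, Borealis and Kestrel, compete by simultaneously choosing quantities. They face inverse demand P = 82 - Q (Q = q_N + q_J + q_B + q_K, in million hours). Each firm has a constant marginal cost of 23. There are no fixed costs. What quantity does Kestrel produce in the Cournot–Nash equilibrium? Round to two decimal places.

11.80

A representative firm's profit is π_i = q_i(82 - Q) - 23q_i.
First-order condition (treating rivals' output as given): 59 - 2q_i - Σ_{j≠i} q_j = 0.
With identical firms every q_j equals q_i, so Σ_{j≠i} q_j = 3q_i and 59 = 5q_i, giving q_i = 59/5.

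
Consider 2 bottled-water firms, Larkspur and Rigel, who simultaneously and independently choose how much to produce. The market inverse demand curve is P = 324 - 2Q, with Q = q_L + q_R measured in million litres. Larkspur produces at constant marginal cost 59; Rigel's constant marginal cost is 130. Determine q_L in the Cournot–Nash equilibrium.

Larkspur's profit: π_L = (324 - 2Q)q_L - (59q_L). Setting ∂π_L/∂q_L = 0: 265 - 4q_L - 2(q_R) = 0.
Rigel's profit: π_R = (324 - 2Q)q_R - (130q_R). Setting ∂π_R/∂q_R = 0: 194 - 4q_R - 2(q_L) = 0.
Best responses: q_L = (265 - 2q_R)/4, q_R = (194 - 2q_L)/4.
Solving the pair: q_L = 56, q_R = 41/2.

56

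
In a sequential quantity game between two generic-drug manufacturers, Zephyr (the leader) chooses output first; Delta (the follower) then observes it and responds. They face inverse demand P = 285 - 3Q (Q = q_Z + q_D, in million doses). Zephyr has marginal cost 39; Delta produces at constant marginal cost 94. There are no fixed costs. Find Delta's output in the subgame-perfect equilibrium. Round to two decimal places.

6.75

The follower Delta best-responds to any q_Z: π_D = (285 - 3Q)q_D - 94q_D.
∂π_D/∂q_D = 191 - 3q_Z - 6q_D = 0 gives the reaction function q_D = (191 - 3q_Z)/6.
Zephyr substitutes q_D(q_Z) into its own profit: π_Z = q_Z(285 - 3q_Z - (191 - 3q_Z)/2) - 39q_Z = (379/2 - (3/2)q_Z)q_Z - 39q_Z.
The leader's first-order condition 301/2 - 3q_Z = 0 yields q_Z = 301/6.
Then q_D = (191 - 3·(301/6))/6 = 27/4.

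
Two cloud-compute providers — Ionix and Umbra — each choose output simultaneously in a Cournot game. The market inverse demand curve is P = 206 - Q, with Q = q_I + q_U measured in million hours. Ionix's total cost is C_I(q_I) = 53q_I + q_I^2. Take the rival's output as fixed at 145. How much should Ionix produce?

With the rival's output fixed at 145, Ionix's profit is π_I = (206 - 145 - q_I)q_I - (53q_I + q_I²) = (61 - q_I)q_I - (53q_I + q_I²).
∂π_I/∂q_I = 8 - 4q_I = 0, so q_I = 2.

2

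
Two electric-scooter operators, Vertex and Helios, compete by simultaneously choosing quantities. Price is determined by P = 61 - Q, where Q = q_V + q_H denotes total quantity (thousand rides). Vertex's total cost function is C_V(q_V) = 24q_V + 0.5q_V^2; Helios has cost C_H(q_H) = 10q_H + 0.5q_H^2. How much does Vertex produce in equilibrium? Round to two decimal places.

Vertex's profit: π_V = (61 - Q)q_V - (24q_V + (1/2)q_V²). Setting ∂π_V/∂q_V = 0: 37 - 3q_V - (q_H) = 0.
Helios's first-order condition: 51 - 3q_H - (q_V) = 0.
Best responses: q_V = (37 - q_H)/3, q_H = (51 - q_V)/3.
Solving the pair: q_V = 15/2, q_H = 29/2.

7.50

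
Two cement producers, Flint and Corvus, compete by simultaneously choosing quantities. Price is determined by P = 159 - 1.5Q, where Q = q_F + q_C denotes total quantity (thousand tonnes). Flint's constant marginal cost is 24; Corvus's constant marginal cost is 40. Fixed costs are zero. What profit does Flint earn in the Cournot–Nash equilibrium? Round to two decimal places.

1688.96

Flint's profit: π_F = (159 - 1.5Q)q_F - (24q_F). Setting ∂π_F/∂q_F = 0: 135 - 3q_F - (3/2)(q_C) = 0.
Corvus's profit: π_C = (159 - 1.5Q)q_C - (40q_C). Setting ∂π_C/∂q_C = 0: 119 - 3q_C - (3/2)(q_F) = 0.
So q_F = (135 - (3/2)q_C)/3 and q_C = (119 - (3/2)q_F)/3.
Substituting one into the other gives q_F = 302/9 and q_C = 206/9.
Price P = 159 - (3/2)·(508/9) = 223/3.
Flint's profit: (223/3 - 24)·(302/9) = 1688.9630.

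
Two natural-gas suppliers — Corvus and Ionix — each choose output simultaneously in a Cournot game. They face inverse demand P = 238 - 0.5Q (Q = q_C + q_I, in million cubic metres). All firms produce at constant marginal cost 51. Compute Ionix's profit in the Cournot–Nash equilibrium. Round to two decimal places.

A representative firm's profit is π_i = q_i(238 - 0.5Q) - 51q_i.
Setting ∂π_i/∂q_i = 0 with rivals' quantities fixed: 187 - q_i - (1/2)q_j = 0.
By symmetry each firm produces the same amount; substituting q_j = q_i yields q_i = 187/(3/2) = 374/3.
Price P = 238 - (1/2)·(748/3) = 340/3.
Ionix's profit: (340/3 - 51)·(374/3) = 7770.8889.

7770.89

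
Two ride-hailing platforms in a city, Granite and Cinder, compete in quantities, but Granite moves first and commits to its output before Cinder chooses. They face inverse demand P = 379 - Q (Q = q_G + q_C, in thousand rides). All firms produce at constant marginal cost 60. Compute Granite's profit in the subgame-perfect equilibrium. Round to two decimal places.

12720.13

Solve by backward induction. Given q_G, the follower Cinder maximises π_C = (379 - q_G - q_C)q_C - 60q_C.
Setting the follower's marginal profit to zero, 319 - q_G - 2q_C = 0, i.e. q_C = (319 - q_G)/2.
The leader anticipates this reaction. Substituting into P = 379 - Q gives P = 439/2 - (1/2)q_G, so π_G = (439/2 - (1/2)q_G)q_G - 60q_G.
The leader's first-order condition 319/2 - q_G = 0 yields q_G = 319/2.
Then q_C = (319 - 319/2)/2 = 319/4.
Price P = 379 - 957/4 = 559/4.
Granite's profit: (559/4 - 60)·(319/2) = 12720.1250.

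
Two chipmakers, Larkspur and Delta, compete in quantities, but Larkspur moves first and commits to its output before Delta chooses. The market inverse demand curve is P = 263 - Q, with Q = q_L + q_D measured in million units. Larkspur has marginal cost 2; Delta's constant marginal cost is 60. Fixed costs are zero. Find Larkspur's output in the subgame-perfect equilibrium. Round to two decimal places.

The follower Delta best-responds to any q_L: π_D = (263 - Q)q_D - 60q_D.
∂π_D/∂q_D = 203 - q_L - 2q_D = 0 gives the reaction function q_D = (203 - q_L)/2.
The leader anticipates this reaction. Substituting into P = 263 - Q gives P = 323/2 - (1/2)q_L, so π_L = (323/2 - (1/2)q_L)q_L - 2q_L.
The leader's first-order condition 319/2 - q_L = 0 yields q_L = 319/2.
Then q_D = (203 - 319/2)/2 = 87/4.

159.50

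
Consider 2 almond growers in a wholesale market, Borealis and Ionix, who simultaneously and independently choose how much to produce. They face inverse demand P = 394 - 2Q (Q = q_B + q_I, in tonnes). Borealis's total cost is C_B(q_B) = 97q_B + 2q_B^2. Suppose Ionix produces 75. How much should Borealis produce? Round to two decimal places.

With the rival's output fixed at 75, Borealis's profit is π_B = (394 - 2·75 - 2q_B)q_B - (97q_B + 2q_B²) = (244 - 2q_B)q_B - (97q_B + 2q_B²).
∂π_B/∂q_B = 147 - 8q_B = 0, so q_B = 147/8.

18.38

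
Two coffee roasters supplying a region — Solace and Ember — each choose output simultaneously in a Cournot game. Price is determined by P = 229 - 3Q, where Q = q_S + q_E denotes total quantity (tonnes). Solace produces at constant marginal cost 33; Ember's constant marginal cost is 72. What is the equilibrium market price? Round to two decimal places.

Solace's profit: π_S = (229 - 3Q)q_S - (33q_S). Setting ∂π_S/∂q_S = 0: 196 - 6q_S - 3(q_E) = 0.
Ember's first-order condition: 157 - 6q_E - 3(q_S) = 0.
Rearranging gives the reaction functions q_S = (196 - 3q_E)/6 and q_E = (157 - 3q_S)/6.
Solving the pair: q_S = 235/9, q_E = 118/9.
Total output Q = 353/9, so price P = 229 - 3·(353/9) = 334/3.

111.33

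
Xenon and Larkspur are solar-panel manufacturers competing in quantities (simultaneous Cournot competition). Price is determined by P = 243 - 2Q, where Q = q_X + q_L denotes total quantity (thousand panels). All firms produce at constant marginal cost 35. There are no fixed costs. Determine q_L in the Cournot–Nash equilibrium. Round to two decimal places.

34.67

Each firm earns π_i = (243 - 2Q)q_i - 35q_i.
Setting ∂π_i/∂q_i = 0 with rivals' quantities fixed: 208 - 4q_i - 2q_j = 0.
By symmetry each firm produces the same amount; substituting q_j = q_i yields q_i = 208/6 = 104/3.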